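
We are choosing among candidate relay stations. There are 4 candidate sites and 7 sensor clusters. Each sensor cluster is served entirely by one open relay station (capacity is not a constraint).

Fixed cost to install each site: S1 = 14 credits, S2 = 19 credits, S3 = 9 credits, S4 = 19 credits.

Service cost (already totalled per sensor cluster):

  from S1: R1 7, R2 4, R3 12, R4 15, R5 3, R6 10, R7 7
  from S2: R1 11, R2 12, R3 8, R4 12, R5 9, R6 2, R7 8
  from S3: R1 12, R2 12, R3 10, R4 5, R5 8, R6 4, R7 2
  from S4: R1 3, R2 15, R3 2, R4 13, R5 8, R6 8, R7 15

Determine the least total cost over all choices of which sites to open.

For any fixed open set, each sensor cluster goes to its cheapest open site; total = fixed + service.
{S1, S3}: R1→S1 7, R2→S1 4, R3→S3 10, R4→S3 5, R5→S1 3, R6→S3 4, R7→S3 2. Service 35; fixed 23; total 58.
{S3}: service 53 + fixed 9 = 62
{S3, S4}: R1→S4 3, R2→S3 12, R3→S4 2, R4→S3 5, R5→S3 8, R6→S3 4, R7→S3 2. Service 36; fixed 28; total 64.
{S1, S2, S3, S4}: R1→S4 3, R2→S1 4, R3→S4 2, R4→S3 5, R5→S1 3, R6→S2 2, R7→S3 2. Service 21; fixed 61; total 82.
(All 15 nonempty subsets were checked; S1 and S3 is lowest.)

Minimum total cost: 58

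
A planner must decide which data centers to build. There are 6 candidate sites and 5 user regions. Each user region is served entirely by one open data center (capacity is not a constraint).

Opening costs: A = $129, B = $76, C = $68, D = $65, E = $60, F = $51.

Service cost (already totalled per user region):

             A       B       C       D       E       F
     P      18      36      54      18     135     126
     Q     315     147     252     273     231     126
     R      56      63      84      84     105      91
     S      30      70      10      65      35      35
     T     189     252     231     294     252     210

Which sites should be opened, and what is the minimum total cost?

For any fixed open set, each user region goes to its cheapest open site; total = fixed + service.
{D, F}: P→D 18, Q→F 126, R→D 84, S→F 35, T→F 210. Service 473; fixed 116; total 589.
{B, F}: P→B 36, Q→F 126, R→B 63, S→F 35, T→F 210. Service 470; fixed 127; total 597.
{A, F}: P→A 18, Q→F 126, R→A 56, S→A 30, T→A 189. Service 419; fixed 180; total 599.
{A, B, C, D, E, F}: P→A 18, Q→F 126, R→A 56, S→C 10, T→A 189. Service 399; fixed 449; total 848.
No other subset beats 589.

Open D and F; minimum total cost 589.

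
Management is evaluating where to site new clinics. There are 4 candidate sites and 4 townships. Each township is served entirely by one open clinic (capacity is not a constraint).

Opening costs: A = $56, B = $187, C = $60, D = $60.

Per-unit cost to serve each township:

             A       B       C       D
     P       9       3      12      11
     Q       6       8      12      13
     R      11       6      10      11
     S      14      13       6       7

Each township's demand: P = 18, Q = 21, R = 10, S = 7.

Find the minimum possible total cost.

Minimum total cost: 546

For any fixed open set, each township goes to its cheapest open site; total = fixed + service.
{A, C}: P→A 9·18=162, Q→A 6·21=126, R→C 10·10=100, S→C 6·7=42. Service 430; fixed 116; total 546.
{A}: P→A 9·18=162, Q→A 6·21=126, R→A 11·10=110, S→A 14·7=98. Service 496; fixed 56; total 552.
{B}: P→B 3·18=54, Q→B 8·21=168, R→B 6·10=60, S→B 13·7=91. Service 373; fixed 187; total 560.
{A, B, C, D}: P→B 3·18=54, Q→A 6·21=126, R→B 6·10=60, S→C 6·7=42. Service 282; fixed 363; total 645.
No other subset beats 546.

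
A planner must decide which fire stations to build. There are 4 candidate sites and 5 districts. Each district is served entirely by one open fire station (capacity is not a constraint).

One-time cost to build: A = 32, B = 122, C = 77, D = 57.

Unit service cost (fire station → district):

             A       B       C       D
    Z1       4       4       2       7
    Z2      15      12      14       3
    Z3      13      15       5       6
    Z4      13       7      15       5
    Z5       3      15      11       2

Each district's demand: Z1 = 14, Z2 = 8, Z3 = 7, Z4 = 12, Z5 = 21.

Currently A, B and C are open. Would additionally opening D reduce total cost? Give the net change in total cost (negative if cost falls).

Yes — net change −60 (cost falls by 60).

Current service cost with {A, B, C}: 306.
Adding D: each district re-picks its cheapest; new service cost 189, saving 117.
Extra fixed cost: 57. Net change = 57 − 117 = -60.
(Totals: 537 → 477.)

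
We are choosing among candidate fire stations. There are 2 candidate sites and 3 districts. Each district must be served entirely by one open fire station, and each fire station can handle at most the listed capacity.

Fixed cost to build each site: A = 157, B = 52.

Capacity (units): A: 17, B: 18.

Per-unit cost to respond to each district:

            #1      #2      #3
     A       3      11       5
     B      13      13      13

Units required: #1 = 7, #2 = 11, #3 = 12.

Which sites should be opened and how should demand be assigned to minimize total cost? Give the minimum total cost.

Open {A, B}: #1→B 13·7=91, #2→B 13·11=143, #3→A 5·12=60.
Loads: A carries 12/17, B carries 18/18. Service 294; fixed 209; total 503.

Minimum total cost: 503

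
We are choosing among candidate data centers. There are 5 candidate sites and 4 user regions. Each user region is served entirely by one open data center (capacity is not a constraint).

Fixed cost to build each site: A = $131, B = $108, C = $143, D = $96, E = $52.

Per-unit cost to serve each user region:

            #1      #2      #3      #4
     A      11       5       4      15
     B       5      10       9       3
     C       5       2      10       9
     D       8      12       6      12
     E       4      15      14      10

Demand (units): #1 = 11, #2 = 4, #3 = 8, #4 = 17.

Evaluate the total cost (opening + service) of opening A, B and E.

Each user region is assigned to its cheapest site among the open ones.
{A, B, E}: #1→E 4·11=44, #2→A 5·4=20, #3→A 4·8=32, #4→B 3·17=51. Service 147; fixed 291; total 438.

Total cost: 438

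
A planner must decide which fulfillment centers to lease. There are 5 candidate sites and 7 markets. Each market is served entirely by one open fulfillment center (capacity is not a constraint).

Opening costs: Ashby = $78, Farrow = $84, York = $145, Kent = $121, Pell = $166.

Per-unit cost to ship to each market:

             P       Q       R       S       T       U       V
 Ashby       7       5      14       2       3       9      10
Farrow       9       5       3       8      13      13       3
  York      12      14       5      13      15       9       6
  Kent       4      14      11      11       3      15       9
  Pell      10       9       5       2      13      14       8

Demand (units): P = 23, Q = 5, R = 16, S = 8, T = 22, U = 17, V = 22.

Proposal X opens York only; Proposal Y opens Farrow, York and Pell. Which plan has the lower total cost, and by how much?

Proposal X: {York}: P→York 12·23=276, Q→York 14·5=70, R→York 5·16=80, S→York 13·8=104, T→York 15·22=330, U→York 9·17=153, V→York 6·22=132. Service 1145; fixed 145; total 1290.
Proposal Y: {Farrow, York, Pell}: P→Farrow 9·23=207, Q→Farrow 5·5=25, R→Farrow 3·16=48, S→Pell 2·8=16, T→Farrow 13·22=286, U→York 9·17=153, V→Farrow 3·22=66. Service 801; fixed 395; total 1196.
Difference: |1290 − 1196| = 94.

Proposal Y is cheaper by 94.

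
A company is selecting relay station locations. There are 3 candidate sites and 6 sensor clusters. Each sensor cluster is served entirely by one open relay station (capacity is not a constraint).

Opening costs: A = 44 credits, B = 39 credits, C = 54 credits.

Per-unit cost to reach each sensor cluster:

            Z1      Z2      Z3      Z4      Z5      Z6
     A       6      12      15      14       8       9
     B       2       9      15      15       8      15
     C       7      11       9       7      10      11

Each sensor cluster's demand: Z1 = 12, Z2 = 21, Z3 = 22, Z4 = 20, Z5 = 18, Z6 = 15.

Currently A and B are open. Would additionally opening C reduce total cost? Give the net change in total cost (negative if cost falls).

Current service cost with {A, B}: 1102.
Adding C: each sensor cluster re-picks its cheapest; new service cost 830, saving 272.
Extra fixed cost: 54. Net change = 54 − 272 = -218.
(Totals: 1185 → 967.)

Yes — net change −218 (cost falls by 218).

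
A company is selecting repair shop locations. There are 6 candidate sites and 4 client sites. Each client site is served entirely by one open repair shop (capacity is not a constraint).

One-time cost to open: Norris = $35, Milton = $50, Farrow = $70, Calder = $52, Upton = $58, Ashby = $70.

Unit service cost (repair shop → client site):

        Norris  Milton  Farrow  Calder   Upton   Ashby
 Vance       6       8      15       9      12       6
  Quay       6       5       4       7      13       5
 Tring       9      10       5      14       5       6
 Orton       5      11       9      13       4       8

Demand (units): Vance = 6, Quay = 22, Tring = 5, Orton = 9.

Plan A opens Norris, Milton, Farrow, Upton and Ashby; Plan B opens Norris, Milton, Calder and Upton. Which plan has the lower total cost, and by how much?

Plan B is cheaper by 66.

Plan A: {Norris, Milton, Farrow, Upton, Ashby}: Vance→Norris 6·6=36, Quay→Farrow 4·22=88, Tring→Farrow 5·5=25, Orton→Upton 4·9=36. Service 185; fixed 283; total 468.
Plan B: {Norris, Milton, Calder, Upton}: Vance→Norris 6·6=36, Quay→Milton 5·22=110, Tring→Upton 5·5=25, Orton→Upton 4·9=36. Service 207; fixed 195; total 402.
Difference: |468 − 402| = 66.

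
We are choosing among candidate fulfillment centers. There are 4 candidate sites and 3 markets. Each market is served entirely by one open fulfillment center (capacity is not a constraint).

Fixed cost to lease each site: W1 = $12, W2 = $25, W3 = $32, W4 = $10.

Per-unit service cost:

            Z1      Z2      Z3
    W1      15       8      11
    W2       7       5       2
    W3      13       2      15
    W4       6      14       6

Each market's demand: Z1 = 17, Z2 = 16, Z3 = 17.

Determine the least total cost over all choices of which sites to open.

Minimum total cost: 235

For any fixed open set, each market goes to its cheapest open site; total = fixed + service.
{W2, W3, W4}: Z1→W4 6·17=102, Z2→W3 2·16=32, Z3→W2 2·17=34. Service 168; fixed 67; total 235.
{W2, W3}: service 185 + fixed 57 = 242
{W1, W2, W3, W4}: service 168 + fixed 79 = 247
{W4}: service 428 + fixed 10 = 438
No other subset beats 235.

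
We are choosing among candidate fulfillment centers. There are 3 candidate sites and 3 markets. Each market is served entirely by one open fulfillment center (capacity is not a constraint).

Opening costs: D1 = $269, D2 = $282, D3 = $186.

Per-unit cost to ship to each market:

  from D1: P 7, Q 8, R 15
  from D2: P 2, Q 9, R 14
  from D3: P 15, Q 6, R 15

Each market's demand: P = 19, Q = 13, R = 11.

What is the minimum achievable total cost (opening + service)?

Minimum total cost: 591

For any fixed open set, each market goes to its cheapest open site; total = fixed + service.
{D2}: P→D2 2·19=38, Q→D2 9·13=117, R→D2 14·11=154. Service 309; fixed 282; total 591.
{D1}: service 402 + fixed 269 = 671
{D3}: service 528 + fixed 186 = 714
{D1, D2, D3}: P→D2 2·19=38, Q→D3 6·13=78, R→D2 14·11=154. Service 270; fixed 737; total 1007.
No other subset beats 591.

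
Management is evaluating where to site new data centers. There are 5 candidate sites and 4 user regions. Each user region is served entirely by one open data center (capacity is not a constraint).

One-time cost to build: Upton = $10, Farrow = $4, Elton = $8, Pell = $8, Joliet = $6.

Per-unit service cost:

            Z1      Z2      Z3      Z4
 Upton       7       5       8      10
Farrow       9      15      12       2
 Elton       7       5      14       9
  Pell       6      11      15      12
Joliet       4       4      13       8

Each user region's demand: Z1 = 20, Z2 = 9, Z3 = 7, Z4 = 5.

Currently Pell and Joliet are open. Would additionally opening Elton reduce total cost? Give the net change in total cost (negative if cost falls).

No — net change +8 (cost rises by 8).

Current service cost with {Pell, Joliet}: 247.
Adding Elton: each user region re-picks its cheapest; new service cost 247, saving 0.
Extra fixed cost: 8. Net change = 8 − 0 = 8.
(Totals: 261 → 269.)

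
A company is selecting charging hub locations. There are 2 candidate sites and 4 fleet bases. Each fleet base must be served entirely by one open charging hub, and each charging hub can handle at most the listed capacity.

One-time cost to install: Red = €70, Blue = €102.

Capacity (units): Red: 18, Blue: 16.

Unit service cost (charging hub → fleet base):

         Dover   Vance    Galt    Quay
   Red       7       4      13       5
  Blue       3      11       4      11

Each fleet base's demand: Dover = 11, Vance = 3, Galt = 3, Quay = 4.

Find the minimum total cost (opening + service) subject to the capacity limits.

Minimum total cost: 249

Open {Red, Blue}: Dover→Blue 3·11=33, Vance→Red 4·3=12, Galt→Blue 4·3=12, Quay→Red 5·4=20.
Loads: Red carries 7/18, Blue carries 14/16. Service 77; fixed 172; total 249.
Next best feasible plan costs 276.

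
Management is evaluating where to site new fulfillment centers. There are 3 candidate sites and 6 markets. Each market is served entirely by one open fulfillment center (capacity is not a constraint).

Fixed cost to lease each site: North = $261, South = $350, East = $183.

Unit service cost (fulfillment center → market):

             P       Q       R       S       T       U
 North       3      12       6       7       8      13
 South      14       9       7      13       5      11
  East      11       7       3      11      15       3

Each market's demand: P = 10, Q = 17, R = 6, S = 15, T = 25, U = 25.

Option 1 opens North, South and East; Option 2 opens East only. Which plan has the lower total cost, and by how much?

Option 1: {North, South, East}: P→North 3·10=30, Q→East 7·17=119, R→East 3·6=18, S→North 7·15=105, T→South 5·25=125, U→East 3·25=75. Service 472; fixed 794; total 1266.
Option 2: {East}: P→East 11·10=110, Q→East 7·17=119, R→East 3·6=18, S→East 11·15=165, T→East 15·25=375, U→East 3·25=75. Service 862; fixed 183; total 1045.
Difference: |1266 − 1045| = 221.

Option 2 is cheaper by 221.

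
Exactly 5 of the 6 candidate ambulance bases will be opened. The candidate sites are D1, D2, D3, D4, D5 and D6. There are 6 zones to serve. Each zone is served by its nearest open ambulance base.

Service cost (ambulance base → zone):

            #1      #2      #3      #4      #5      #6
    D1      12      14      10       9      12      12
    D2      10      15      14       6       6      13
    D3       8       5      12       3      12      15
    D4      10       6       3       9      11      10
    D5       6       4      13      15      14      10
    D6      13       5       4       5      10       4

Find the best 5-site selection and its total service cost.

With exactly 5 open, each zone uses its cheapest among the chosen.
{D2, D3, D4, D5, D6}: #1→D5 6, #2→D5 4, #3→D4 3, #4→D3 3, #5→D2 6, #6→D6 4. Service cost 26.
{D1, D2, D3, D5, D6}: service cost 27
{D1, D2, D4, D5, D6}: service cost 28
Among all 6 size-5 choices, {D2, D3, D4, D5, D6} is lowest.

Choose D2, D3, D4, D5 and D6; total service cost 26.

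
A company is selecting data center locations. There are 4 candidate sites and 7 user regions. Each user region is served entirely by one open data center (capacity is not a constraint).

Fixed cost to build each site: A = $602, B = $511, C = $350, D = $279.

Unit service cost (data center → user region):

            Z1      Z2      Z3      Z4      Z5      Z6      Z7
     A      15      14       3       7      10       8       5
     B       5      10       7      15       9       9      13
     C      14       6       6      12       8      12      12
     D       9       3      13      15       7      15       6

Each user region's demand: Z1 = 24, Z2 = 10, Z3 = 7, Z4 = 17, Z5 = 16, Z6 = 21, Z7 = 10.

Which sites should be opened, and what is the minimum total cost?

For any fixed open set, each user region goes to its cheapest open site; total = fixed + service.
{D}: Z1→D 9·24=216, Z2→D 3·10=30, Z3→D 13·7=91, Z4→D 15·17=255, Z5→D 7·16=112, Z6→D 15·21=315, Z7→D 6·10=60. Service 1079; fixed 279; total 1358.
{C}: service 1142 + fixed 350 = 1492
{B}: Z1→B 5·24=120, Z2→B 10·10=100, Z3→B 7·7=49, Z4→B 15·17=255, Z5→B 9·16=144, Z6→B 9·21=189, Z7→B 13·10=130. Service 987; fixed 511; total 1498.
{A, B, C, D}: Z1→B 5·24=120, Z2→D 3·10=30, Z3→A 3·7=21, Z4→A 7·17=119, Z5→D 7·16=112, Z6→A 8·21=168, Z7→A 5·10=50. Service 620; fixed 1742; total 2362.
No other subset beats 1358.

Open D only; minimum total cost 1358.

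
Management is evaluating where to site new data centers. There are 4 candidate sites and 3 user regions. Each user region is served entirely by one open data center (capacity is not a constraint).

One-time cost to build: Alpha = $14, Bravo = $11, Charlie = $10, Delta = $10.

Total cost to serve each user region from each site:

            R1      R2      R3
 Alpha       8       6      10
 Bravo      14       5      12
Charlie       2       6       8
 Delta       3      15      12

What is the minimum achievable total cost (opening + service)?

Minimum total cost: 26

For any fixed open set, each user region goes to its cheapest open site; total = fixed + service.
{Charlie}: R1→Charlie 2, R2→Charlie 6, R3→Charlie 8. Service 16; fixed 10; total 26.
{Bravo, Charlie}: R1→Charlie 2, R2→Bravo 5, R3→Charlie 8. Service 15; fixed 21; total 36.
{Charlie, Delta}: R1→Charlie 2, R2→Charlie 6, R3→Charlie 8. Service 16; fixed 20; total 36.
{Alpha, Bravo, Charlie, Delta}: service 15 + fixed 45 = 60
No other subset beats 26.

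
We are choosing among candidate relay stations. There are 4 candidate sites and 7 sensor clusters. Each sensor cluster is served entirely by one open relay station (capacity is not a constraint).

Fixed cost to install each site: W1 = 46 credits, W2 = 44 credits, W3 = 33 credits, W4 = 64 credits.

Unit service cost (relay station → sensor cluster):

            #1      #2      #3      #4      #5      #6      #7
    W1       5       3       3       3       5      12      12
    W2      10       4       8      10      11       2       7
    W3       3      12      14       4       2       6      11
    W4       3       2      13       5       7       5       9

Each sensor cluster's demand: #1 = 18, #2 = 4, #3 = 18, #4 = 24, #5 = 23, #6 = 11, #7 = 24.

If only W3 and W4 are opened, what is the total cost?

Each sensor cluster is assigned to its cheapest site among the open ones.
{W3, W4}: #1→W3 3·18=54, #2→W4 2·4=8, #3→W4 13·18=234, #4→W3 4·24=96, #5→W3 2·23=46, #6→W4 5·11=55, #7→W4 9·24=216. Service 709; fixed 97; total 806.

Total cost: 806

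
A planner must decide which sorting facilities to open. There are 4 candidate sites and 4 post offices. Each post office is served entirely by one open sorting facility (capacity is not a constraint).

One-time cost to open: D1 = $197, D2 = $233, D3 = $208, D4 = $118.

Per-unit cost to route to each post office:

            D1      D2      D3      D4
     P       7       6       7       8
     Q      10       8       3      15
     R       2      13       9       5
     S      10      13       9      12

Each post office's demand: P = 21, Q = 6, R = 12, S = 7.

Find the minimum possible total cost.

Minimum total cost: 498

For any fixed open set, each post office goes to its cheapest open site; total = fixed + service.
{D1}: P→D1 7·21=147, Q→D1 10·6=60, R→D1 2·12=24, S→D1 10·7=70. Service 301; fixed 197; total 498.
{D4}: service 402 + fixed 118 = 520
{D3}: service 336 + fixed 208 = 544
{D1, D2, D3, D4}: service 231 + fixed 756 = 987
(All 15 nonempty subsets were checked; D1 only is lowest.)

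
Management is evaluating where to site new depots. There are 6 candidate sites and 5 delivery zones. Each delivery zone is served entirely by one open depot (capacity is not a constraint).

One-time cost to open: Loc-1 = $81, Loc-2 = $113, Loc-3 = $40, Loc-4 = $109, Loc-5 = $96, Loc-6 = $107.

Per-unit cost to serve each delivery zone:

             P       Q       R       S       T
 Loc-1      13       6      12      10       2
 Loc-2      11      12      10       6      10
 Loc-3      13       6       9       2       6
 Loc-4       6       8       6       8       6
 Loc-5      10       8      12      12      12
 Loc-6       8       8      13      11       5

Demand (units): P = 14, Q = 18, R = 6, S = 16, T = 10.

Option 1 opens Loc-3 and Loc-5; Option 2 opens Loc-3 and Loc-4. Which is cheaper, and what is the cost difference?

Option 1: {Loc-3, Loc-5}: P→Loc-5 10·14=140, Q→Loc-3 6·18=108, R→Loc-3 9·6=54, S→Loc-3 2·16=32, T→Loc-3 6·10=60. Service 394; fixed 136; total 530.
Option 2: {Loc-3, Loc-4}: P→Loc-4 6·14=84, Q→Loc-3 6·18=108, R→Loc-4 6·6=36, S→Loc-3 2·16=32, T→Loc-3 6·10=60. Service 320; fixed 149; total 469.
Difference: |530 − 469| = 61.

Option 2 is cheaper by 61.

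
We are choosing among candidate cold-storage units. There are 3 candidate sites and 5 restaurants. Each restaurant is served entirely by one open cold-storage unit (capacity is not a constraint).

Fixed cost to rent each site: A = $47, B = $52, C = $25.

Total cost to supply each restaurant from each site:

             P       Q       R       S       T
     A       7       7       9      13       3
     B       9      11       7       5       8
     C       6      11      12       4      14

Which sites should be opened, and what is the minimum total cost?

For any fixed open set, each restaurant goes to its cheapest open site; total = fixed + service.
{C}: P→C 6, Q→C 11, R→C 12, S→C 4, T→C 14. Service 47; fixed 25; total 72.
{A}: service 39 + fixed 47 = 86
{B}: service 40 + fixed 52 = 92
{A, B, C}: service 27 + fixed 124 = 151
No other subset beats 72.

Open C only; minimum total cost 72.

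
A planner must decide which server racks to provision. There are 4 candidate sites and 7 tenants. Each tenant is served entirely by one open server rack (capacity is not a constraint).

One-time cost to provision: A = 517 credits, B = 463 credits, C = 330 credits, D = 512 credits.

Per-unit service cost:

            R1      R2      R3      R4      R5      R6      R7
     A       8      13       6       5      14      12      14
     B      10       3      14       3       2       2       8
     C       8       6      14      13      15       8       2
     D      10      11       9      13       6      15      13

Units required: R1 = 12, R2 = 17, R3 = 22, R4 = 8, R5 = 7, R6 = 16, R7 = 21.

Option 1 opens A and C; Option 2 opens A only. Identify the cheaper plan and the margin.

Option 1: {A, C}: R1→A 8·12=96, R2→C 6·17=102, R3→A 6·22=132, R4→A 5·8=40, R5→A 14·7=98, R6→C 8·16=128, R7→C 2·21=42. Service 638; fixed 847; total 1485.
Option 2: {A}: R1→A 8·12=96, R2→A 13·17=221, R3→A 6·22=132, R4→A 5·8=40, R5→A 14·7=98, R6→A 12·16=192, R7→A 14·21=294. Service 1073; fixed 517; total 1590.
Difference: |1485 − 1590| = 105.

Option 1 is cheaper by 105.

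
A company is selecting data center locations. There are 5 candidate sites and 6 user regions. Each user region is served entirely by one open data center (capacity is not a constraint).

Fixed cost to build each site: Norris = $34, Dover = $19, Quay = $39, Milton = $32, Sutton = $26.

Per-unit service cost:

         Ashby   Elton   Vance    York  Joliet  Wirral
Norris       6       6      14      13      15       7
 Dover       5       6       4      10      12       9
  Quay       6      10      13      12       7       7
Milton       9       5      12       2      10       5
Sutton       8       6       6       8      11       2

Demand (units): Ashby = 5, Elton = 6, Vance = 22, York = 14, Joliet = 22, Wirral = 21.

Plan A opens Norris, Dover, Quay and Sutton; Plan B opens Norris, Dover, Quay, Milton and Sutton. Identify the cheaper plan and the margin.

Plan A: {Norris, Dover, Quay, Sutton}: Ashby→Dover 5·5=25, Elton→Norris 6·6=36, Vance→Dover 4·22=88, York→Sutton 8·14=112, Joliet→Quay 7·22=154, Wirral→Sutton 2·21=42. Service 457; fixed 118; total 575.
Plan B: {Norris, Dover, Quay, Milton, Sutton}: Ashby→Dover 5·5=25, Elton→Milton 5·6=30, Vance→Dover 4·22=88, York→Milton 2·14=28, Joliet→Quay 7·22=154, Wirral→Sutton 2·21=42. Service 367; fixed 150; total 517.
Difference: |575 − 517| = 58.

Plan B is cheaper by 58.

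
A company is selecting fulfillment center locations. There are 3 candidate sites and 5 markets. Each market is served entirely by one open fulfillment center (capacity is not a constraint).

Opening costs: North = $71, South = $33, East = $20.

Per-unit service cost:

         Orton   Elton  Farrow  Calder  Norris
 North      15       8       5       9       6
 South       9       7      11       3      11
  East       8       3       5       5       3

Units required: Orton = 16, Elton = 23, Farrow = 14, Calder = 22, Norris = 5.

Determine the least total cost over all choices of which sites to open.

For any fixed open set, each market goes to its cheapest open site; total = fixed + service.
{South, East}: Orton→East 8·16=128, Elton→East 3·23=69, Farrow→East 5·14=70, Calder→South 3·22=66, Norris→East 3·5=15. Service 348; fixed 53; total 401.
{East}: Orton→East 8·16=128, Elton→East 3·23=69, Farrow→East 5·14=70, Calder→East 5·22=110, Norris→East 3·5=15. Service 392; fixed 20; total 412.
{North, South, East}: Orton→East 8·16=128, Elton→East 3·23=69, Farrow→North 5·14=70, Calder→South 3·22=66, Norris→East 3·5=15. Service 348; fixed 124; total 472.
No other subset beats 401.

Minimum total cost: 401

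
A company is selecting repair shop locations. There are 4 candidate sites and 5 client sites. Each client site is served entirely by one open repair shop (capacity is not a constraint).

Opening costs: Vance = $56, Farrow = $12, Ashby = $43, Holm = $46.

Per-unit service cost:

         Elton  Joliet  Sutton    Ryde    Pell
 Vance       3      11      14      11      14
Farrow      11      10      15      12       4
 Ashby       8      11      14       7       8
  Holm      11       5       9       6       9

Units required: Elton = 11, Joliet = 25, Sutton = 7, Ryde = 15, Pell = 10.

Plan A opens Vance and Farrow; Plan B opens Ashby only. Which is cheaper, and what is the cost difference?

Plan A is cheaper by 35.

Plan A: {Vance, Farrow}: Elton→Vance 3·11=33, Joliet→Farrow 10·25=250, Sutton→Vance 14·7=98, Ryde→Vance 11·15=165, Pell→Farrow 4·10=40. Service 586; fixed 68; total 654.
Plan B: {Ashby}: Elton→Ashby 8·11=88, Joliet→Ashby 11·25=275, Sutton→Ashby 14·7=98, Ryde→Ashby 7·15=105, Pell→Ashby 8·10=80. Service 646; fixed 43; total 689.
Difference: |654 − 689| = 35.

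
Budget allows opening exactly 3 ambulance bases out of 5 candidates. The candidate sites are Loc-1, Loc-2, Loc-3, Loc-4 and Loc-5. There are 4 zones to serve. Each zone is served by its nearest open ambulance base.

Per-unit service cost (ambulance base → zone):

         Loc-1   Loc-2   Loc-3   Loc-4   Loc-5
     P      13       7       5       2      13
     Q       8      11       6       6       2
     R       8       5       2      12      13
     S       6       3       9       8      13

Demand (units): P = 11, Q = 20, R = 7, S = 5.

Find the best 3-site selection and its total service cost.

With exactly 3 open, each zone uses its cheapest among the chosen.
{Loc-2, Loc-4, Loc-5}: P→Loc-4 2·11=22, Q→Loc-5 2·20=40, R→Loc-2 5·7=35, S→Loc-2 3·5=15. Service cost 112.
{Loc-3, Loc-4, Loc-5}: service cost 116
{Loc-2, Loc-3, Loc-5}: service cost 124
Among all 10 size-3 choices, {Loc-2, Loc-4, Loc-5} is lowest.

Choose Loc-2, Loc-4 and Loc-5; total service cost 112.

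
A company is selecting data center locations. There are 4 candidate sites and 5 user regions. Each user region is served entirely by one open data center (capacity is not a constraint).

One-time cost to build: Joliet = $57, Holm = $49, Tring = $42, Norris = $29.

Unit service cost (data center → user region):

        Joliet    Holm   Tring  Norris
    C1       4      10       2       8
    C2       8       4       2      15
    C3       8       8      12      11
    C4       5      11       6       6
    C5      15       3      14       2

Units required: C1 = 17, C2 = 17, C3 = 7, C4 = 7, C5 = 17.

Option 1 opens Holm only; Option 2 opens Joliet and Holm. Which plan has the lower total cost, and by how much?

Option 2 is cheaper by 87.

Option 1: {Holm}: C1→Holm 10·17=170, C2→Holm 4·17=68, C3→Holm 8·7=56, C4→Holm 11·7=77, C5→Holm 3·17=51. Service 422; fixed 49; total 471.
Option 2: {Joliet, Holm}: C1→Joliet 4·17=68, C2→Holm 4·17=68, C3→Joliet 8·7=56, C4→Joliet 5·7=35, C5→Holm 3·17=51. Service 278; fixed 106; total 384.
Difference: |471 − 384| = 87.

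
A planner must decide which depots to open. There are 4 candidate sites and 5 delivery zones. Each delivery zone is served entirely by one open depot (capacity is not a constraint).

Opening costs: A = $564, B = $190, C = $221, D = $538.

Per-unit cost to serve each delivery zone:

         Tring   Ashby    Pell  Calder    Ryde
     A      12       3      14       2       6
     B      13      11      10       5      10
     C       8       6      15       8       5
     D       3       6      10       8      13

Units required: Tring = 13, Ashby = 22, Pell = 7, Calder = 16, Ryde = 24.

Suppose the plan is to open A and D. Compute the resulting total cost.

Total cost: 1453

Each delivery zone is assigned to its cheapest site among the open ones.
{A, D}: Tring→D 3·13=39, Ashby→A 3·22=66, Pell→D 10·7=70, Calder→A 2·16=32, Ryde→A 6·24=144. Service 351; fixed 1102; total 1453.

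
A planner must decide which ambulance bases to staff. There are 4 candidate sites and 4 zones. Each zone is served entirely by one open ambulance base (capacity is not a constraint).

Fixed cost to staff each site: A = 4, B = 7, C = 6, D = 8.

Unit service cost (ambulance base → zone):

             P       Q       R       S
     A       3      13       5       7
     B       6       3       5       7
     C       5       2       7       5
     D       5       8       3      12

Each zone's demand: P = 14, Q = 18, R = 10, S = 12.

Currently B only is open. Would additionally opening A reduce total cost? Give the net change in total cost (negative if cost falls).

Current service cost with {B}: 272.
Adding A: each zone re-picks its cheapest; new service cost 230, saving 42.
Extra fixed cost: 4. Net change = 4 − 42 = -38.
(Totals: 279 → 241.)

Yes — net change −38 (cost falls by 38).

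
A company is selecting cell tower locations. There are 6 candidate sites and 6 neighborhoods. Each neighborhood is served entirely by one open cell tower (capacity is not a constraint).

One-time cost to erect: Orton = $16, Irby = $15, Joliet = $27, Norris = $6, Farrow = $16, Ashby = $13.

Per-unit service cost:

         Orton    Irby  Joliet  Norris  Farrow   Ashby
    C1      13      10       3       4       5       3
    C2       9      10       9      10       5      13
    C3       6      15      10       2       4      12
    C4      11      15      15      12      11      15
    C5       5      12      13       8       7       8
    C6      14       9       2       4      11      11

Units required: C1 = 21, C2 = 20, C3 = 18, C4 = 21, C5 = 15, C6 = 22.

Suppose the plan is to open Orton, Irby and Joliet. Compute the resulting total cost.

Each neighborhood is assigned to its cheapest site among the open ones.
{Orton, Irby, Joliet}: C1→Joliet 3·21=63, C2→Orton 9·20=180, C3→Orton 6·18=108, C4→Orton 11·21=231, C5→Orton 5·15=75, C6→Joliet 2·22=44. Service 701; fixed 58; total 759.

Total cost: 759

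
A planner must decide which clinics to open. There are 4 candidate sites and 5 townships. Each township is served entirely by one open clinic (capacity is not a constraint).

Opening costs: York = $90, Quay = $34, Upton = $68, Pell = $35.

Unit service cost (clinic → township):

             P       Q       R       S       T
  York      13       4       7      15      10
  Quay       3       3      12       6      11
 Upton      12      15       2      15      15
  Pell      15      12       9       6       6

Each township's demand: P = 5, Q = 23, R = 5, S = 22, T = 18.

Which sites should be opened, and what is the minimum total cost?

For any fixed open set, each township goes to its cheapest open site; total = fixed + service.
{Quay, Pell}: P→Quay 3·5=15, Q→Quay 3·23=69, R→Pell 9·5=45, S→Quay 6·22=132, T→Pell 6·18=108. Service 369; fixed 69; total 438.
{Quay, Upton, Pell}: service 334 + fixed 137 = 471
{Quay}: service 474 + fixed 34 = 508
{York, Quay, Upton, Pell}: service 334 + fixed 227 = 561
No other subset beats 438.

Open Quay and Pell; minimum total cost 438.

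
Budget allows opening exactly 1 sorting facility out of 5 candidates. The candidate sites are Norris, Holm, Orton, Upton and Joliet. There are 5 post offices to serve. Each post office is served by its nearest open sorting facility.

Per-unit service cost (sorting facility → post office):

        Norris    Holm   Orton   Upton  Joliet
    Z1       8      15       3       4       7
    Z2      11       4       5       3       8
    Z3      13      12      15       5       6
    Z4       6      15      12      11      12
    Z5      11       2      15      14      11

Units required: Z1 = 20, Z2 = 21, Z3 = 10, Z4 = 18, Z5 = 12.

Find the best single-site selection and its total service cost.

Choose Upton only; total service cost 559.

With exactly 1 open, each post office uses its cheapest among the chosen.
{Upton}: Z1→Upton 4·20=80, Z2→Upton 3·21=63, Z3→Upton 5·10=50, Z4→Upton 11·18=198, Z5→Upton 14·12=168. Service cost 559.
{Orton}: service cost 711
{Joliet}: service cost 716
Among all 5 size-1 choices, {Upton} is lowest.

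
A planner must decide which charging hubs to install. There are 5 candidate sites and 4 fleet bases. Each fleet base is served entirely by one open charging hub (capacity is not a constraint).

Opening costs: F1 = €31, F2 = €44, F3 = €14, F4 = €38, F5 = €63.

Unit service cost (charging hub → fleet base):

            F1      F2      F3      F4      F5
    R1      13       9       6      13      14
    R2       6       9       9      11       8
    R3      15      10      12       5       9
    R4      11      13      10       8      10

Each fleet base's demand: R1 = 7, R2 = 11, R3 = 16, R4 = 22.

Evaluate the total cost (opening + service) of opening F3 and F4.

Total cost: 449

Each fleet base is assigned to its cheapest site among the open ones.
{F3, F4}: R1→F3 6·7=42, R2→F3 9·11=99, R3→F4 5·16=80, R4→F4 8·22=176. Service 397; fixed 52; total 449.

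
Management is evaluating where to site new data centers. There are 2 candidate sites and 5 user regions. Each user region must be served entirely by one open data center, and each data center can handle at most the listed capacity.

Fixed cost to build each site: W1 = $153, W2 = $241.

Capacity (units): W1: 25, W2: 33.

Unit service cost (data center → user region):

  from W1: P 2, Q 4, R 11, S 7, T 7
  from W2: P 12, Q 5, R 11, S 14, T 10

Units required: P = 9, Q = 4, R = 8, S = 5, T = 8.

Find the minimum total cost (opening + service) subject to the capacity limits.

Minimum total cost: 611

Open {W1, W2}: P→W1 2·9=18, Q→W2 5·4=20, R→W2 11·8=88, S→W1 7·5=35, T→W1 7·8=56.
Loads: W1 carries 22/25, W2 carries 12/33. Service 217; fixed 394; total 611.
Next best feasible plan costs 631.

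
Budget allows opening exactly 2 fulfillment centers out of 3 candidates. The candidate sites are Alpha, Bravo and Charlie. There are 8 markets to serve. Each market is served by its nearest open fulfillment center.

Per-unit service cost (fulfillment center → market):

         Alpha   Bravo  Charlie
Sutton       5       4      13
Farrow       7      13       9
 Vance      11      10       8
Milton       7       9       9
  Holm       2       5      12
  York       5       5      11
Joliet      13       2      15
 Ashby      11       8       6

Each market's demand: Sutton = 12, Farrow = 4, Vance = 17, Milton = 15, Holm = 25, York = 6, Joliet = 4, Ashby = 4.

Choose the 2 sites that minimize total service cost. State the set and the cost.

Choose Alpha and Bravo; total service cost 471.

With exactly 2 open, each market uses its cheapest among the chosen.
{Alpha, Bravo}: Sutton→Bravo 4·12=48, Farrow→Alpha 7·4=28, Vance→Bravo 10·17=170, Milton→Alpha 7·15=105, Holm→Alpha 2·25=50, York→Alpha 5·6=30, Joliet→Bravo 2·4=8, Ashby→Bravo 8·4=32. Service cost 471.
{Alpha, Charlie}: service cost 485
{Bravo, Charlie}: service cost 542
Among all 3 size-2 choices, {Alpha, Bravo} is lowest.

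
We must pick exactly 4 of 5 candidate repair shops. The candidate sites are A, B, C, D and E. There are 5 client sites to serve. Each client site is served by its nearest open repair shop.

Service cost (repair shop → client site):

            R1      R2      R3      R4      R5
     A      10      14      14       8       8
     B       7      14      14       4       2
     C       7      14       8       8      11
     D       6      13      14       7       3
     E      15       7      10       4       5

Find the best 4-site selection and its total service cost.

With exactly 4 open, each client site uses its cheapest among the chosen.
{B, C, D, E}: R1→D 6, R2→E 7, R3→C 8, R4→B 4, R5→B 2. Service cost 27.
{A, B, C, E}: service cost 28
{A, C, D, E}: service cost 28
Among all 5 size-4 choices, {B, C, D, E} is lowest.

Choose B, C, D and E; total service cost 27.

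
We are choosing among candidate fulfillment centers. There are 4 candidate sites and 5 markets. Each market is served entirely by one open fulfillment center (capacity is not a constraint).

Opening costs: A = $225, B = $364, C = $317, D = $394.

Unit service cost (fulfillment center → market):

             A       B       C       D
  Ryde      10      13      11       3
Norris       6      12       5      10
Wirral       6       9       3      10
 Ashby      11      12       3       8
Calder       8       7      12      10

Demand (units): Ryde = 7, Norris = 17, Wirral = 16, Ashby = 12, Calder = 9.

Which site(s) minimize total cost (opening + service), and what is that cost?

Open C only; minimum total cost 671.

For any fixed open set, each market goes to its cheapest open site; total = fixed + service.
{C}: Ryde→C 11·7=77, Norris→C 5·17=85, Wirral→C 3·16=48, Ashby→C 3·12=36, Calder→C 12·9=108. Service 354; fixed 317; total 671.
{A}: service 472 + fixed 225 = 697
{A, C}: Ryde→A 10·7=70, Norris→C 5·17=85, Wirral→C 3·16=48, Ashby→C 3·12=36, Calder→A 8·9=72. Service 311; fixed 542; total 853.
{A, B, C, D}: service 253 + fixed 1300 = 1553
No other subset beats 671.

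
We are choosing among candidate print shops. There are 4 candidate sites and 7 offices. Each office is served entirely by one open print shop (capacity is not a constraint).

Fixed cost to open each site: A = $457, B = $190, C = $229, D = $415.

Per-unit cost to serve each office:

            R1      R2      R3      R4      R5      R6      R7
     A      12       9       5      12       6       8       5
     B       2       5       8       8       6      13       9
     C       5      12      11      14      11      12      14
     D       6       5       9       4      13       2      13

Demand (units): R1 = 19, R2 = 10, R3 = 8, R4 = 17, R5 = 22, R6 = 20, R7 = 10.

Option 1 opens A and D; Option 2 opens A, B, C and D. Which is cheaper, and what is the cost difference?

Option 1: {A, D}: R1→D 6·19=114, R2→D 5·10=50, R3→A 5·8=40, R4→D 4·17=68, R5→A 6·22=132, R6→D 2·20=40, R7→A 5·10=50. Service 494; fixed 872; total 1366.
Option 2: {A, B, C, D}: R1→B 2·19=38, R2→B 5·10=50, R3→A 5·8=40, R4→D 4·17=68, R5→A 6·22=132, R6→D 2·20=40, R7→A 5·10=50. Service 418; fixed 1291; total 1709.
Difference: |1366 − 1709| = 343.

Option 1 is cheaper by 343.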